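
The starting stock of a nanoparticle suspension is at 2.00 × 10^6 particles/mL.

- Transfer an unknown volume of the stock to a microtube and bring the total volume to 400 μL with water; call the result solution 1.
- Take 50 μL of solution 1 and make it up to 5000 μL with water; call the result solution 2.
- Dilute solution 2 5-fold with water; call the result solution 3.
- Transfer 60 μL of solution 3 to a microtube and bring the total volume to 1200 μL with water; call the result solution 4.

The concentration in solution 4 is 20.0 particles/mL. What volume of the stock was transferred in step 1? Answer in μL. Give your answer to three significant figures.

Step 1: v brought to 400 μL → factor = 400 μL/v
Step 2: 50 μL brought to 5000 μL → factor 5000/50 = 100
Step 3: 5-fold → factor 5
Step 4: 60 μL brought to 1200 μL → factor 1200/60 = 20
Product of known-step factors = 10000
Overall factor = 2.00 × 10^6 particles/mL / (20.0 particles/mL) = 1 × 10^5
Step-1 factor = 1 × 10^5 / 10000 = 10
v = 400 μL / 10 = 40.0 μL

40.0 μL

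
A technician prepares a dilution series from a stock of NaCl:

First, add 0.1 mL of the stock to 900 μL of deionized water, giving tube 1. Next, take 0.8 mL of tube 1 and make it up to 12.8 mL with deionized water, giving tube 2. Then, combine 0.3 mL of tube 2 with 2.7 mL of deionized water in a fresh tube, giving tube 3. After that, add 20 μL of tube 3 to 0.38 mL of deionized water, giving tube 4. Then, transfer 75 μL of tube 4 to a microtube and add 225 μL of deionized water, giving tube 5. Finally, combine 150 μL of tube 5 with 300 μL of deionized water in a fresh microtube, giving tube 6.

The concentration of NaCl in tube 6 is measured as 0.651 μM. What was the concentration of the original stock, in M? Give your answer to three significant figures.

0.250 M

Step 1: 0.1 mL + 900 μL = 1 mL total → factor 1/0.1 = 10
Step 2: 0.8 mL brought to 12.8 mL → factor 12.8/0.8 = 16
Step 3: 0.3 mL + 2.7 mL = 3 mL total → factor 3/0.3 = 10
Step 4: 20 μL + 0.38 mL = 400 μL total → factor 400/20 = 20
Step 5: 75 μL + 225 μL = 300 μL total → factor 300/75 = 4
Step 6: 150 μL + 300 μL = 450 μL total → factor 450/150 = 3
Overall dilution factor = 10 × 16 × 10 × 20 × 4 × 3 = 3.84 × 10^5
Stock = 0.651 μM × 3.84 × 10^5 = 2.500 × 10^5 μM = 0.250 M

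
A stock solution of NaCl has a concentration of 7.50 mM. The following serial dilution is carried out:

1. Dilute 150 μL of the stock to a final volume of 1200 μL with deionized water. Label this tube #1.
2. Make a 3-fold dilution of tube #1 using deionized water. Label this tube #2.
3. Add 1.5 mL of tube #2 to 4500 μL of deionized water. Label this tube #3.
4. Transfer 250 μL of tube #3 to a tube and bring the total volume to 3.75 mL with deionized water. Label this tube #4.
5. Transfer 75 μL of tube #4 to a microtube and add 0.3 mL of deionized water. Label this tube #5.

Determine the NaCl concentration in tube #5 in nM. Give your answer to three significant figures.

Step 1: 150 μL brought to 1200 μL → factor 1200/150 = 8
Step 2: 3-fold → factor 3
Step 3: 1.5 mL + 4500 μL = 6 mL total → factor 6/1.5 = 4
Step 4: 250 μL brought to 3.75 mL → factor 3750/250 = 15
Step 5: 75 μL + 0.3 mL = 375 μL total → factor 375/75 = 5
Overall dilution factor = 8 × 3 × 4 × 15 × 5 = 7200
Final = 7.50 mM / 7200 = 0.001042 mM = 1.04 × 10^3 nM

1.04 × 10^3 nM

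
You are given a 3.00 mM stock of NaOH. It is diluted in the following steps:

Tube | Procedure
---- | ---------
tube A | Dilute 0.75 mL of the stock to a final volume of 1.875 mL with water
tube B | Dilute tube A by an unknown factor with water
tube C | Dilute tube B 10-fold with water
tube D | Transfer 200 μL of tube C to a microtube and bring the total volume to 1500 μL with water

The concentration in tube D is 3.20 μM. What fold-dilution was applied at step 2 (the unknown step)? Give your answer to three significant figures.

5.00-fold

Step 1: 0.75 mL brought to 1.875 mL → factor 1.875/0.75 = 2.5
Step 2: unknown factor x
Step 3: 10-fold → factor 10
Step 4: 200 μL brought to 1500 μL → factor 1500/200 = 7.5
Product of known-step factors = 187.5
Overall factor = 3.00 mM / (3.20 μM) = 937.5
x = 937.5 / 187.5 = 5.00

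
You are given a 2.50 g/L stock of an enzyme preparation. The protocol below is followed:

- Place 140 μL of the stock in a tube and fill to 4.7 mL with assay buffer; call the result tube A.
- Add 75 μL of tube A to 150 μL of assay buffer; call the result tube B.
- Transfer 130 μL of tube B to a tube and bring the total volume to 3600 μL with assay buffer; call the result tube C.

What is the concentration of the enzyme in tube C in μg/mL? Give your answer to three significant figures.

Step 1: 140 μL brought to 4.7 mL → factor 4700/140 = 33.571
Step 2: 75 μL + 150 μL = 225 μL total → factor 225/75 = 3
Step 3: 130 μL brought to 3600 μL → factor 3600/130 = 27.692
Overall dilution factor = 33.571 × 3 × 27.692 = 2789
Final = 2.50 g/L / 2789 = 0.0008964 g/L = 0.896 μg/mL

0.896 μg/mL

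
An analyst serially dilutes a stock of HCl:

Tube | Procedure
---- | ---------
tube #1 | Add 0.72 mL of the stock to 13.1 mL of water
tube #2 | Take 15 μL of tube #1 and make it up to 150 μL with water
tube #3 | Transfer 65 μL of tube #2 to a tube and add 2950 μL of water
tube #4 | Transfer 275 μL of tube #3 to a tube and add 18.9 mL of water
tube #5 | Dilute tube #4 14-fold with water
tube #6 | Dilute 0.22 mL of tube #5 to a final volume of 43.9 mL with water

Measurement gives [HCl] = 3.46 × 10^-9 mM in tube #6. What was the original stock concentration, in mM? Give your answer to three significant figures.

Step 1: 0.72 mL + 13.1 mL = 13.82 mL total → factor 13.82/0.72 = 19.194
Step 2: 15 μL brought to 150 μL → factor 150/15 = 10
Step 3: 65 μL + 2950 μL = 3015 μL total → factor 3015/65 = 46.385
Step 4: 275 μL + 18.9 mL = 19175 μL total → factor 19175/275 = 69.727
Step 5: 14-fold → factor 14
Step 6: 0.22 mL brought to 43.9 mL → factor 43.9/0.22 = 199.55
Overall dilution factor = 19.194 × 10 × 46.385 × 69.727 × 14 × 199.55 = 1.7343 × 10^9
Stock = 3.46 × 10^-9 mM × 1.7343 × 10^9 = 6.00 mM

6.00 mM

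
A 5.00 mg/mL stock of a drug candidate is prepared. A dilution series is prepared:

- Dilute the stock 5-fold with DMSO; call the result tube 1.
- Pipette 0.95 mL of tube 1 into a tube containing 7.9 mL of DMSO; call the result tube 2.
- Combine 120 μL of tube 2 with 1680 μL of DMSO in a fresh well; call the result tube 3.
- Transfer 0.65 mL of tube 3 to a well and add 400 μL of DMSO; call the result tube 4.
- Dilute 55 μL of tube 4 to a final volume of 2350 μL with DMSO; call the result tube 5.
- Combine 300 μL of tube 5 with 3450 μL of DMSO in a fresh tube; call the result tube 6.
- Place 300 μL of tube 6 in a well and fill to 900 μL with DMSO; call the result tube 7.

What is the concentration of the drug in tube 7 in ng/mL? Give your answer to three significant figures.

Step 1: 5-fold → factor 5
Step 2: 0.95 mL + 7.9 mL = 8.85 mL total → factor 8.85/0.95 = 9.3158
Step 3: 120 μL + 1680 μL = 1800 μL total → factor 1800/120 = 15
Step 4: 0.65 mL + 400 μL = 1.05 mL total → factor 1.05/0.65 = 1.6154
Step 5: 55 μL brought to 2350 μL → factor 2350/55 = 42.727
Step 6: 300 μL + 3450 μL = 3750 μL total → factor 3750/300 = 12.5
Step 7: 300 μL brought to 900 μL → factor 900/300 = 3
Overall dilution factor = 5 × 9.3158 × 15 × 1.6154 × 42.727 × 12.5 × 3 = 1.8084 × 10^6
Final = 5.00 mg/mL / 1.8084 × 10^6 = 2.765 × 10^-6 mg/mL = 2.76 ng/mL

2.76 ng/mL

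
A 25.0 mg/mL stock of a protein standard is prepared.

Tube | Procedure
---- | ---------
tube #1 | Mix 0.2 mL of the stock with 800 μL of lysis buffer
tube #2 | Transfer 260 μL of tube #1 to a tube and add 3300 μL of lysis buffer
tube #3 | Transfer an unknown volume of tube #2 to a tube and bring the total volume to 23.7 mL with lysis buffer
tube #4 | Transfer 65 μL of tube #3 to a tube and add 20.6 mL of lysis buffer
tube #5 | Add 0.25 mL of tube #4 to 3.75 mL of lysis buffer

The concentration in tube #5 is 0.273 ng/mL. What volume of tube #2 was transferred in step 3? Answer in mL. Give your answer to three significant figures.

Step 1: 0.2 mL + 800 μL = 1 mL total → factor 1/0.2 = 5
Step 2: 260 μL + 3300 μL = 3560 μL total → factor 3560/260 = 13.692
Step 3: v brought to 23.7 mL → factor = 23.7 mL/v
Step 4: 65 μL + 20.6 mL = 20665 μL total → factor 20665/65 = 317.92
Step 5: 0.25 mL + 3.75 mL = 4 mL total → factor 4/0.25 = 16
Product of known-step factors = 3.4825 × 10^5
Overall factor = 25.0 mg/mL / (0.273 ng/mL) = 9.1575 × 10^7
Step-3 factor = 9.1575 × 10^7 / 3.4825 × 10^5 = 262.96
v = 23.7 mL / 262.96 = 0.0901 mL

0.0901 mL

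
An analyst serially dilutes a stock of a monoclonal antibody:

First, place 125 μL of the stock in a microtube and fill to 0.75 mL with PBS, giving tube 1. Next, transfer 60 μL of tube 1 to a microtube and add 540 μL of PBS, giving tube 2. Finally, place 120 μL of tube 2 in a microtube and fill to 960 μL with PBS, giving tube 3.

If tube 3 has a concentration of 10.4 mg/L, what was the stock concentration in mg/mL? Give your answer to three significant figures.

Step 1: 125 μL brought to 0.75 mL → factor 750/125 = 6
Step 2: 60 μL + 540 μL = 600 μL total → factor 600/60 = 10
Step 3: 120 μL brought to 960 μL → factor 960/120 = 8
Overall dilution factor = 6 × 10 × 8 = 480
Stock = 10.4 mg/L × 480 = 4992 mg/L = 4.99 mg/mL

4.99 mg/mL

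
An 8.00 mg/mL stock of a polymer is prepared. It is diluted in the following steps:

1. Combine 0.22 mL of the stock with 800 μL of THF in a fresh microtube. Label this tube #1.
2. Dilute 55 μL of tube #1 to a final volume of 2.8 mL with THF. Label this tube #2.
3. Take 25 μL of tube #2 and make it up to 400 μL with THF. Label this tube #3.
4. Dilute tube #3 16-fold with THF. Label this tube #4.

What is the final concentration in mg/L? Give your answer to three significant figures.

Step 1: 0.22 mL + 800 μL = 1.02 mL total → factor 1.02/0.22 = 4.6364
Step 2: 55 μL brought to 2.8 mL → factor 2800/55 = 50.909
Step 3: 25 μL brought to 400 μL → factor 400/25 = 16
Step 4: 16-fold → factor 16
Overall dilution factor = 4.6364 × 50.909 × 16 × 16 = 60424
Final = 8.00 mg/mL / 60424 = 0.0001324 mg/mL = 0.132 mg/L

0.132 mg/L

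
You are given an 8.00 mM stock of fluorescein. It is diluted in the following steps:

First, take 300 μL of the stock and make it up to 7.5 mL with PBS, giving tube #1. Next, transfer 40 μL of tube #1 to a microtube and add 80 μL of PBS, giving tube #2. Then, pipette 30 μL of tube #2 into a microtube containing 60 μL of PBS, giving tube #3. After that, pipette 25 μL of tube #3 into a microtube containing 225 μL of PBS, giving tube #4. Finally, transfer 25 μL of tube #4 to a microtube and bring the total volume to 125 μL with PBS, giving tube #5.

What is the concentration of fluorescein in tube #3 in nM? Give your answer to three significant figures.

Step 1: 300 μL brought to 7.5 mL → factor 7500/300 = 25
Step 2: 40 μL + 80 μL = 120 μL total → factor 120/40 = 3
Step 3: 30 μL + 60 μL = 90 μL total → factor 90/30 = 3
Dilution factor through tube #3 = 25 × 3 × 3 = 225
[tube #3] = 8.00 mM / 225 = 0.03556 mM = 3.56 × 10^4 nM

3.56 × 10^4 nM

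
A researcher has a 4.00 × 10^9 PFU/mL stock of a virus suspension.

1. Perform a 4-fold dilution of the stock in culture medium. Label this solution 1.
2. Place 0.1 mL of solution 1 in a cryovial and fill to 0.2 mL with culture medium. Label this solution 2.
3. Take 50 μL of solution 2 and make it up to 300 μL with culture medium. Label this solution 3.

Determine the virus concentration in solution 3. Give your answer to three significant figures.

8.33 × 10^7 PFU/mL

Step 1: 4-fold → factor 4
Step 2: 0.1 mL brought to 0.2 mL → factor 0.2/0.1 = 2
Step 3: 50 μL brought to 300 μL → factor 300/50 = 6
Overall dilution factor = 4 × 2 × 6 = 48
Final = 4.00 × 10^9 PFU/mL / 48 = 8.33 × 10^7 PFU/mL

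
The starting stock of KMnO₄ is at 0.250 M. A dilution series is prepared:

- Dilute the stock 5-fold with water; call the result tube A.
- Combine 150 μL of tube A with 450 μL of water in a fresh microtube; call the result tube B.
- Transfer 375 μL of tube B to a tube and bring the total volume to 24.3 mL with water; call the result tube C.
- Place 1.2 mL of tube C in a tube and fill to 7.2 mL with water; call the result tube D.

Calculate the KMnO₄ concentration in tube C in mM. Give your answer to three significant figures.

0.193 mM

Step 1: 5-fold → factor 5
Step 2: 150 μL + 450 μL = 600 μL total → factor 600/150 = 4
Step 3: 375 μL brought to 24.3 mL → factor 24300/375 = 64.8
Dilution factor through tube C = 5 × 4 × 64.8 = 1296
[tube C] = 0.250 M / 1296 = 0.0001929 M = 0.193 mM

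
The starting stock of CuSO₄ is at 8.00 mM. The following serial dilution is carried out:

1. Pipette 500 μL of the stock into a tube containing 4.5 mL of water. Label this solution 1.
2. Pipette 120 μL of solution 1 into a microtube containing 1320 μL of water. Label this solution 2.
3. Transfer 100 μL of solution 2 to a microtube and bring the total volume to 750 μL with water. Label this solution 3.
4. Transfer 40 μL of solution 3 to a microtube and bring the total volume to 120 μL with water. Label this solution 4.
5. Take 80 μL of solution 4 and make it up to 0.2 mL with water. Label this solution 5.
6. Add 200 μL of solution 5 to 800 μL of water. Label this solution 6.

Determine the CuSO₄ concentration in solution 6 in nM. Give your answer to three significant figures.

Step 1: 500 μL + 4.5 mL = 5000 μL total → factor 5000/500 = 10
Step 2: 120 μL + 1320 μL = 1440 μL total → factor 1440/120 = 12
Step 3: 100 μL brought to 750 μL → factor 750/100 = 7.5
Step 4: 40 μL brought to 120 μL → factor 120/40 = 3
Step 5: 80 μL brought to 0.2 mL → factor 200/80 = 2.5
Step 6: 200 μL + 800 μL = 1000 μL total → factor 1000/200 = 5
Overall dilution factor = 10 × 12 × 7.5 × 3 × 2.5 × 5 = 33750
Final = 8.00 mM / 33750 = 0.0002370 mM = 237 nM

237 nM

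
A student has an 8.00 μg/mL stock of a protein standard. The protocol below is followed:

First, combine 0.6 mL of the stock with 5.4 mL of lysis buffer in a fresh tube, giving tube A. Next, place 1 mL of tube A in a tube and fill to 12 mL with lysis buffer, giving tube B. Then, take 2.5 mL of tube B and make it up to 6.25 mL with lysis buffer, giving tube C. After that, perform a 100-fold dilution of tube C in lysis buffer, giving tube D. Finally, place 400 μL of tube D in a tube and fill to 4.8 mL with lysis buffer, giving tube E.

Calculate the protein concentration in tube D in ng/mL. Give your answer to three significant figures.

0.267 ng/mL

Step 1: 0.6 mL + 5.4 mL = 6 mL total → factor 6/0.6 = 10
Step 2: 1 mL brought to 12 mL → factor 12/1 = 12
Step 3: 2.5 mL brought to 6.25 mL → factor 6.25/2.5 = 2.5
Step 4: 100-fold → factor 100
Dilution factor through tube D = 10 × 12 × 2.5 × 100 = 30000
[tube D] = 8.00 μg/mL / 30000 = 0.0002667 μg/mL = 0.267 ng/mL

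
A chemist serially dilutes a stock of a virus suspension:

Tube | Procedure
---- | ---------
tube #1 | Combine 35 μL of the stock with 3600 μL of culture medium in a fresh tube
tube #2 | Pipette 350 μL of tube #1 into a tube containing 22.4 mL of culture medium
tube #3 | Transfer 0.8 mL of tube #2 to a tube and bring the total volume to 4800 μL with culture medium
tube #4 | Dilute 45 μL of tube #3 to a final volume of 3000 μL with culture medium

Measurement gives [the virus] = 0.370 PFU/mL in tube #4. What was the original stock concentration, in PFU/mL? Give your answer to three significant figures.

9.99 × 10^5 PFU/mL

Step 1: 35 μL + 3600 μL = 3635 μL total → factor 3635/35 = 103.86
Step 2: 350 μL + 22.4 mL = 22750 μL total → factor 22750/350 = 65
Step 3: 0.8 mL brought to 4800 μL → factor 4.8/0.8 = 6
Step 4: 45 μL brought to 3000 μL → factor 3000/45 = 66.667
Overall dilution factor = 103.86 × 65 × 6 × 66.667 = 2.7003 × 10^6
Stock = 0.370 PFU/mL × 2.7003 × 10^6 = 9.99 × 10^5 PFU/mL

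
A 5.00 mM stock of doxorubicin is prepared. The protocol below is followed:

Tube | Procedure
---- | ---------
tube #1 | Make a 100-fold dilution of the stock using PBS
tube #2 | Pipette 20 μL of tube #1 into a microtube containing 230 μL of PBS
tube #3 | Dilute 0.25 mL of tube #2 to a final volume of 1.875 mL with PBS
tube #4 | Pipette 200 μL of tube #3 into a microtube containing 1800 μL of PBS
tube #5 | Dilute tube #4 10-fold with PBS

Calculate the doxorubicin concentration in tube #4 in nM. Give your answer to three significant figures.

Step 1: 100-fold → factor 100
Step 2: 20 μL + 230 μL = 250 μL total → factor 250/20 = 12.5
Step 3: 0.25 mL brought to 1.875 mL → factor 1.875/0.25 = 7.5
Step 4: 200 μL + 1800 μL = 2000 μL total → factor 2000/200 = 10
Dilution factor through tube #4 = 100 × 12.5 × 7.5 × 10 = 93750
[tube #4] = 5.00 mM / 93750 = 5.333 × 10^-5 mM = 53.3 nM

53.3 nM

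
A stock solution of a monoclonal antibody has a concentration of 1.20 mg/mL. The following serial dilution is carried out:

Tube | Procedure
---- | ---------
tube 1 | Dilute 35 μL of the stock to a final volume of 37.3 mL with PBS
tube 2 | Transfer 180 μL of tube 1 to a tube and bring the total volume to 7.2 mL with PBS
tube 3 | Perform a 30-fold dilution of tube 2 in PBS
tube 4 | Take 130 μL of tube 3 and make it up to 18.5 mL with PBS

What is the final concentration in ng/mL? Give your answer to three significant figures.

0.00659 ng/mL

Step 1: 35 μL brought to 37.3 mL → factor 37300/35 = 1065.7
Step 2: 180 μL brought to 7.2 mL → factor 7200/180 = 40
Step 3: 30-fold → factor 30
Step 4: 130 μL brought to 18.5 mL → factor 18500/130 = 142.31
Overall dilution factor = 1065.7 × 40 × 30 × 142.31 = 1.8199 × 10^8
Final = 1.20 mg/mL / 1.8199 × 10^8 = 6.594 × 10^-9 mg/mL = 0.00659 ng/mL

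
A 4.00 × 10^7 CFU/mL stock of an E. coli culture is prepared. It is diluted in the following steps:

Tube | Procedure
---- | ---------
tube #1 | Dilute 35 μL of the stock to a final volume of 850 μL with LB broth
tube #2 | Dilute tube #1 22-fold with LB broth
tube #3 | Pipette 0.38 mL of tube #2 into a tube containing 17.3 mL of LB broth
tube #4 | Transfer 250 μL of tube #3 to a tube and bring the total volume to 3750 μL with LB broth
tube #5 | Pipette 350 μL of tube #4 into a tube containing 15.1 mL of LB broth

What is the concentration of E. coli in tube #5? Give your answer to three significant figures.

Step 1: 35 μL brought to 850 μL → factor 850/35 = 24.286
Step 2: 22-fold → factor 22
Step 3: 0.38 mL + 17.3 mL = 17.68 mL total → factor 17.68/0.38 = 46.526
Step 4: 250 μL brought to 3750 μL → factor 3750/250 = 15
Step 5: 350 μL + 15.1 mL = 15450 μL total → factor 15450/350 = 44.143
Overall dilution factor = 24.286 × 22 × 46.526 × 15 × 44.143 = 1.646 × 10^7
Final = 4.00 × 10^7 CFU/mL / 1.646 × 10^7 = 2.43 CFU/mL

2.43 CFU/mL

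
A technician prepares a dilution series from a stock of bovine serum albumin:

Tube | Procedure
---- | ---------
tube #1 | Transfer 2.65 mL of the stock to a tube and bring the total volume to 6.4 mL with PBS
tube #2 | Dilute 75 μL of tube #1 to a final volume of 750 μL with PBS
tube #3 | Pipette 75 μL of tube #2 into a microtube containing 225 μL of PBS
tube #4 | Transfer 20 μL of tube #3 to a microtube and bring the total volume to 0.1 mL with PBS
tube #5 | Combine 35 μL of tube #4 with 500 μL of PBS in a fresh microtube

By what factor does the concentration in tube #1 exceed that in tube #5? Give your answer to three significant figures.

3.06 × 10^3

Step 1: 2.65 mL brought to 6.4 mL → factor 6.4/2.65 = 2.4151
Step 2: 75 μL brought to 750 μL → factor 750/75 = 10
Step 3: 75 μL + 225 μL = 300 μL total → factor 300/75 = 4
Step 4: 20 μL brought to 0.1 mL → factor 100/20 = 5
Step 5: 35 μL + 500 μL = 535 μL total → factor 535/35 = 15.286
Dilution factor to tube #1 = 2.4151; to tube #5 = 7383.3
[tube #1]/[tube #5] = (factor to tube #5)/(factor to tube #1) = 7383.3/2.4151 = 3.06 × 10^3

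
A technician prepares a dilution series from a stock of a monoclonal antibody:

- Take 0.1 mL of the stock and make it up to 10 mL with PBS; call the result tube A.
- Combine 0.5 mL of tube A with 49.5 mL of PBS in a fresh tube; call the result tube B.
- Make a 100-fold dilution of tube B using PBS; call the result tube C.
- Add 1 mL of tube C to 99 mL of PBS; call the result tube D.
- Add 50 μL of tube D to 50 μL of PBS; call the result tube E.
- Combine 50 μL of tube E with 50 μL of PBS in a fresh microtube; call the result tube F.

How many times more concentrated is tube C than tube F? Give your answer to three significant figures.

400

Step 1: 0.1 mL brought to 10 mL → factor 10/0.1 = 100
Step 2: 0.5 mL + 49.5 mL = 50 mL total → factor 50/0.5 = 100
Step 3: 100-fold → factor 100
Step 4: 1 mL + 99 mL = 100 mL total → factor 100/1 = 100
Step 5: 50 μL + 50 μL = 100 μL total → factor 100/50 = 2
Step 6: 50 μL + 50 μL = 100 μL total → factor 100/50 = 2
Dilution factor to tube C = 1 × 10^6; to tube F = 4 × 10^8
[tube C]/[tube F] = (factor to tube F)/(factor to tube C) = 4 × 10^8/1 × 10^6 = 400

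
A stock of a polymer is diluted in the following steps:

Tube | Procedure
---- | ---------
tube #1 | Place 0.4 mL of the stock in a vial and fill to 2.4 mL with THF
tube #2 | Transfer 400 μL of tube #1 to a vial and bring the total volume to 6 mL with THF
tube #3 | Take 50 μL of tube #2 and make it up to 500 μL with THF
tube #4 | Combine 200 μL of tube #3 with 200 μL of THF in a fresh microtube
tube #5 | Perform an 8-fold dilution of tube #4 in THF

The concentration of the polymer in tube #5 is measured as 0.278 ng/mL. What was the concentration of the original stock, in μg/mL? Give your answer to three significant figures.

Step 1: 0.4 mL brought to 2.4 mL → factor 2.4/0.4 = 6
Step 2: 400 μL brought to 6 mL → factor 6000/400 = 15
Step 3: 50 μL brought to 500 μL → factor 500/50 = 10
Step 4: 200 μL + 200 μL = 400 μL total → factor 400/200 = 2
Step 5: 8-fold → factor 8
Overall dilution factor = 6 × 15 × 10 × 2 × 8 = 14400
Stock = 0.278 ng/mL × 14400 = 4003 ng/mL = 4.00 μg/mL

4.00 μg/mL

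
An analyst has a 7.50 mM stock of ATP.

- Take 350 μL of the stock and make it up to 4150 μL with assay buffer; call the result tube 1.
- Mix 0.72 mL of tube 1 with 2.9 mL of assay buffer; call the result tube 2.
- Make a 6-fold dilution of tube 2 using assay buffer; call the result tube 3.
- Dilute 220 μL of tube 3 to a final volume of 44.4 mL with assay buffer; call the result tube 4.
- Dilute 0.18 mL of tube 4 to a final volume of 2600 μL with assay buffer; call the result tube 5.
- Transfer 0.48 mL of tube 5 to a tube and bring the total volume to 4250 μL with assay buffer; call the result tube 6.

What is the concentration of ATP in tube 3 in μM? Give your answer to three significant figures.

21.0 μM

Step 1: 350 μL brought to 4150 μL → factor 4150/350 = 11.857
Step 2: 0.72 mL + 2.9 mL = 3.62 mL total → factor 3.62/0.72 = 5.0278
Step 3: 6-fold → factor 6
Dilution factor through tube 3 = 11.857 × 5.0278 × 6 = 357.69
[tube 3] = 7.50 mM / 357.69 = 0.02097 mM = 21.0 μM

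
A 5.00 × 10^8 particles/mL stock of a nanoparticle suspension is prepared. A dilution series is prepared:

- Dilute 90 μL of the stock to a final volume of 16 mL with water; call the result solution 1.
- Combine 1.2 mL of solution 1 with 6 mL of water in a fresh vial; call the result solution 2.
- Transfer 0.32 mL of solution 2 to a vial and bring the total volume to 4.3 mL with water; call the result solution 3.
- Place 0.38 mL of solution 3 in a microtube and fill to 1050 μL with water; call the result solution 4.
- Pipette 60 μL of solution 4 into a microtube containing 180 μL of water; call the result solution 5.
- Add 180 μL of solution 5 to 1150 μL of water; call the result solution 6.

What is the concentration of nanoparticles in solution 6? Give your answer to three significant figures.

Step 1: 90 μL brought to 16 mL → factor 16000/90 = 177.78
Step 2: 1.2 mL + 6 mL = 7.2 mL total → factor 7.2/1.2 = 6
Step 3: 0.32 mL brought to 4.3 mL → factor 4.3/0.32 = 13.438
Step 4: 0.38 mL brought to 1050 μL → factor 1.05/0.38 = 2.7632
Step 5: 60 μL + 180 μL = 240 μL total → factor 240/60 = 4
Step 6: 180 μL + 1150 μL = 1330 μL total → factor 1330/180 = 7.3889
Overall dilution factor = 177.78 × 6 × 13.438 × 2.7632 × 4 × 7.3889 = 1.1706 × 10^6
Final = 5.00 × 10^8 particles/mL / 1.1706 × 10^6 = 427 particles/mL

427 particles/mL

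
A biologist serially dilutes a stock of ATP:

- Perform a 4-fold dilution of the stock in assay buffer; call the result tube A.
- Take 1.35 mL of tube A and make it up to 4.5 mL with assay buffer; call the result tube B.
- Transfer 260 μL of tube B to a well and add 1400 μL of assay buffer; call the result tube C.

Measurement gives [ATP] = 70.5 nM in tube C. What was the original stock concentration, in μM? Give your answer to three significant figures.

6.00 μM

Step 1: 4-fold → factor 4
Step 2: 1.35 mL brought to 4.5 mL → factor 4.5/1.35 = 3.3333
Step 3: 260 μL + 1400 μL = 1660 μL total → factor 1660/260 = 6.3846
Overall dilution factor = 4 × 3.3333 × 6.3846 = 85.128
Stock = 70.5 nM × 85.128 = 6002 nM = 6.00 μM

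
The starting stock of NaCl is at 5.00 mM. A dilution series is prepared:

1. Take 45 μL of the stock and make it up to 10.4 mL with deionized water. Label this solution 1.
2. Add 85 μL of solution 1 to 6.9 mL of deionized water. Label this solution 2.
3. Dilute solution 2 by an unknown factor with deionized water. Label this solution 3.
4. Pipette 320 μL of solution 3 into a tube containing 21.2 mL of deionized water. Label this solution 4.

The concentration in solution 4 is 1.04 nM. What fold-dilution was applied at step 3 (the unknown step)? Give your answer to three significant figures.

Step 1: 45 μL brought to 10.4 mL → factor 10400/45 = 231.11
Step 2: 85 μL + 6.9 mL = 6985 μL total → factor 6985/85 = 82.176
Step 3: unknown factor x
Step 4: 320 μL + 21.2 mL = 21520 μL total → factor 21520/320 = 67.25
Product of known-step factors = 1.2772 × 10^6
Overall factor = 5.00 mM / (1.04 nM) = 4.8077 × 10^6
x = 4.8077 × 10^6 / 1.2772 × 10^6 = 3.76

3.76-fold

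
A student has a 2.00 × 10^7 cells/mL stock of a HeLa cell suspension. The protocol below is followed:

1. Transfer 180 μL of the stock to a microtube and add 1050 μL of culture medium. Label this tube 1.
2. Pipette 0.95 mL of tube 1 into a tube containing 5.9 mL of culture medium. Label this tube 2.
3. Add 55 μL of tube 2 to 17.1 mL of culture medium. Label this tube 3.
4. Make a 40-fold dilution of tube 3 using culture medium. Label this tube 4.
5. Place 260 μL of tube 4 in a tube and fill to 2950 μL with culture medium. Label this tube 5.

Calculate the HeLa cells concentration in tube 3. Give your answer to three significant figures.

Step 1: 180 μL + 1050 μL = 1230 μL total → factor 1230/180 = 6.8333
Step 2: 0.95 mL + 5.9 mL = 6.85 mL total → factor 6.85/0.95 = 7.2105
Step 3: 55 μL + 17.1 mL = 17155 μL total → factor 17155/55 = 311.91
Dilution factor through tube 3 = 6.8333 × 7.2105 × 311.91 = 15368
[tube 3] = 2.00 × 10^7 cells/mL / 15368 = 1.30 × 10^3 cells/mL

1.30 × 10^3 cells/mL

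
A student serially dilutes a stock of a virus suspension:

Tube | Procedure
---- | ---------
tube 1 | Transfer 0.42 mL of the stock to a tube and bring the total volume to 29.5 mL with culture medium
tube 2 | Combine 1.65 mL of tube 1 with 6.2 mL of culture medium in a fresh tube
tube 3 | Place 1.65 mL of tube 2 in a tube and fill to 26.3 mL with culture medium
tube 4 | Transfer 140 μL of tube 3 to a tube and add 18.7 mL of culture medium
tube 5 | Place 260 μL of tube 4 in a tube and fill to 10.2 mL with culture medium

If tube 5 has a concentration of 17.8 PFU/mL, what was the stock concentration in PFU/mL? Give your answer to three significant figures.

Step 1: 0.42 mL brought to 29.5 mL → factor 29.5/0.42 = 70.238
Step 2: 1.65 mL + 6.2 mL = 7.85 mL total → factor 7.85/1.65 = 4.7576
Step 3: 1.65 mL brought to 26.3 mL → factor 26.3/1.65 = 15.939
Step 4: 140 μL + 18.7 mL = 18840 μL total → factor 18840/140 = 134.57
Step 5: 260 μL brought to 10.2 mL → factor 10200/260 = 39.231
Overall dilution factor = 70.238 × 4.7576 × 15.939 × 134.57 × 39.231 = 2.812 × 10^7
Stock = 17.8 PFU/mL × 2.812 × 10^7 = 5.01 × 10^8 PFU/mL

5.01 × 10^8 PFU/mL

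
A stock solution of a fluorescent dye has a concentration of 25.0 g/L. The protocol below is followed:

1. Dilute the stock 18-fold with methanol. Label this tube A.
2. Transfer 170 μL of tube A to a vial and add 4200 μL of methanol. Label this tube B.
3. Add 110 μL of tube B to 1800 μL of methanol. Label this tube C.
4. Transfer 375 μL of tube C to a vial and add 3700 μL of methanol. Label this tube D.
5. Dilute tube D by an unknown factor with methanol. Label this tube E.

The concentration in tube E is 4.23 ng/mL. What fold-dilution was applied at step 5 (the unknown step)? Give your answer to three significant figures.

67.7-fold

Step 1: 18-fold → factor 18
Step 2: 170 μL + 4200 μL = 4370 μL total → factor 4370/170 = 25.706
Step 3: 110 μL + 1800 μL = 1910 μL total → factor 1910/110 = 17.364
Step 4: 375 μL + 3700 μL = 4075 μL total → factor 4075/375 = 10.867
Step 5: unknown factor x
Product of known-step factors = 87306
Overall factor = 25.0 g/L / (4.23 ng/mL) = 5.9102 × 10^6
x = 5.9102 × 10^6 / 87306 = 67.7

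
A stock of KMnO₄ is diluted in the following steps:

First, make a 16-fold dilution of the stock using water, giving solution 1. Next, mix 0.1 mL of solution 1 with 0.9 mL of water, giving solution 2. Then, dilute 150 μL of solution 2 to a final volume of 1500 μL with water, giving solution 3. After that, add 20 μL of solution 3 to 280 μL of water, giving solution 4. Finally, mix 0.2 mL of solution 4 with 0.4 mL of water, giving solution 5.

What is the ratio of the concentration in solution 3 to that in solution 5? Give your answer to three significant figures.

45.0

Step 1: 16-fold → factor 16
Step 2: 0.1 mL + 0.9 mL = 1 mL total → factor 1/0.1 = 10
Step 3: 150 μL brought to 1500 μL → factor 1500/150 = 10
Step 4: 20 μL + 280 μL = 300 μL total → factor 300/20 = 15
Step 5: 0.2 mL + 0.4 mL = 0.6 mL total → factor 0.6/0.2 = 3
Dilution factor to solution 3 = 1600; to solution 5 = 72000
[solution 3]/[solution 5] = (factor to solution 5)/(factor to solution 3) = 72000/1600 = 45.0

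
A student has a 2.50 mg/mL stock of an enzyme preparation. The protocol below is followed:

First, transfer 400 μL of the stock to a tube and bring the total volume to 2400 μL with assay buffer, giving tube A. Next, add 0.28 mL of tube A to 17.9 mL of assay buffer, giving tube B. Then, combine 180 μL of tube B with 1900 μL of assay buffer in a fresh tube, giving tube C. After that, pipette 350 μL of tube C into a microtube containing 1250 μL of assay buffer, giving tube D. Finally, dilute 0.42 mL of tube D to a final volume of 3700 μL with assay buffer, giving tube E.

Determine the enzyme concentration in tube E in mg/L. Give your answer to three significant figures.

0.0138 mg/L

Step 1: 400 μL brought to 2400 μL → factor 2400/400 = 6
Step 2: 0.28 mL + 17.9 mL = 18.18 mL total → factor 18.18/0.28 = 64.929
Step 3: 180 μL + 1900 μL = 2080 μL total → factor 2080/180 = 11.556
Step 4: 350 μL + 1250 μL = 1600 μL total → factor 1600/350 = 4.5714
Step 5: 0.42 mL brought to 3700 μL → factor 3.7/0.42 = 8.8095
Overall dilution factor = 6 × 64.929 × 11.556 × 4.5714 × 8.8095 = 1.8129 × 10^5
Final = 2.50 mg/mL / 1.8129 × 10^5 = 1.379 × 10^-5 mg/mL = 0.0138 mg/L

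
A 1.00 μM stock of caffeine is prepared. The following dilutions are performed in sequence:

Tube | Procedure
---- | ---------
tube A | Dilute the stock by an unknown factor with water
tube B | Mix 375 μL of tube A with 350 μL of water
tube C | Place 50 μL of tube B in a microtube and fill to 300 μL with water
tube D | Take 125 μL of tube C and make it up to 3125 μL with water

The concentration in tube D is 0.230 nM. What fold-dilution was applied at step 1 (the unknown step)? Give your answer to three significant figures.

15.0-fold

Step 1: unknown factor x
Step 2: 375 μL + 350 μL = 725 μL total → factor 725/375 = 1.9333
Step 3: 50 μL brought to 300 μL → factor 300/50 = 6
Step 4: 125 μL brought to 3125 μL → factor 3125/125 = 25
Product of known-step factors = 290
Overall factor = 1.00 μM / (0.230 nM) = 4347.8
x = 4347.8 / 290 = 15.0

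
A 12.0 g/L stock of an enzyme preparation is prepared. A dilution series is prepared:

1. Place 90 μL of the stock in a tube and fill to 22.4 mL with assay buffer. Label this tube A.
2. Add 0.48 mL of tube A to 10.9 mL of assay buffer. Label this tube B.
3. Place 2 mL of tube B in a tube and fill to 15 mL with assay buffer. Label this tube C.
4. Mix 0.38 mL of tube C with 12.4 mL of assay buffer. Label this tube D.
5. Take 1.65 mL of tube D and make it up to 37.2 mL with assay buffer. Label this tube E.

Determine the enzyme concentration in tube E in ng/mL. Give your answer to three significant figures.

Step 1: 90 μL brought to 22.4 mL → factor 22400/90 = 248.89
Step 2: 0.48 mL + 10.9 mL = 11.38 mL total → factor 11.38/0.48 = 23.708
Step 3: 2 mL brought to 15 mL → factor 15/2 = 7.5
Step 4: 0.38 mL + 12.4 mL = 12.78 mL total → factor 12.78/0.38 = 33.632
Step 5: 1.65 mL brought to 37.2 mL → factor 37.2/1.65 = 22.545
Overall dilution factor = 248.89 × 23.708 × 7.5 × 33.632 × 22.545 = 3.3556 × 10^7
Final = 12.0 g/L / 3.3556 × 10^7 = 3.576 × 10^-7 g/L = 0.358 ng/mL

0.358 ng/mL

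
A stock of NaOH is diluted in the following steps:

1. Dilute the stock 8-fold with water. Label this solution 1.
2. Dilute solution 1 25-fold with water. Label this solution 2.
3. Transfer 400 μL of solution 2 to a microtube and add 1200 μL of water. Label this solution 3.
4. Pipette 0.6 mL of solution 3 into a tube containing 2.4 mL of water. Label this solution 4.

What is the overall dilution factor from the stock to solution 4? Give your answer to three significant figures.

4.00 × 10^3

Step 1: 8-fold → factor 8
Step 2: 25-fold → factor 25
Step 3: 400 μL + 1200 μL = 1600 μL total → factor 1600/400 = 4
Step 4: 0.6 mL + 2.4 mL = 3 mL total → factor 3/0.6 = 5
Overall dilution factor = 8 × 25 × 4 × 5 = 4000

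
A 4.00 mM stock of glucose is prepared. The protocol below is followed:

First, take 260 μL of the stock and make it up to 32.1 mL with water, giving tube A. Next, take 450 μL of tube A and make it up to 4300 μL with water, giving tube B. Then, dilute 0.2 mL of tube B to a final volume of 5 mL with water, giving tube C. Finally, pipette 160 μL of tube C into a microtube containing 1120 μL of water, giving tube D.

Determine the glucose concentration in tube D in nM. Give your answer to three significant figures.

17.0 nM

Step 1: 260 μL brought to 32.1 mL → factor 32100/260 = 123.46
Step 2: 450 μL brought to 4300 μL → factor 4300/450 = 9.5556
Step 3: 0.2 mL brought to 5 mL → factor 5/0.2 = 25
Step 4: 160 μL + 1120 μL = 1280 μL total → factor 1280/160 = 8
Overall dilution factor = 123.46 × 9.5556 × 25 × 8 = 2.3595 × 10^5
Final = 4.00 mM / 2.3595 × 10^5 = 1.695 × 10^-5 mM = 17.0 nM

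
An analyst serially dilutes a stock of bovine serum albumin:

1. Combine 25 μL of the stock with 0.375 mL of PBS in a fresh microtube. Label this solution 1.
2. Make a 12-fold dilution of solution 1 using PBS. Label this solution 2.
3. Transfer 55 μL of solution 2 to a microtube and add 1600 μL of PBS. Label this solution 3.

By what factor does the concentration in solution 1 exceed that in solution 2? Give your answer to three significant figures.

12.0

Step 1: 25 μL + 0.375 mL = 400 μL total → factor 400/25 = 16
Step 2: 12-fold → factor 12
Dilution factor to solution 1 = 16; to solution 2 = 192
[solution 1]/[solution 2] = (factor to solution 2)/(factor to solution 1) = 192/16 = 12.0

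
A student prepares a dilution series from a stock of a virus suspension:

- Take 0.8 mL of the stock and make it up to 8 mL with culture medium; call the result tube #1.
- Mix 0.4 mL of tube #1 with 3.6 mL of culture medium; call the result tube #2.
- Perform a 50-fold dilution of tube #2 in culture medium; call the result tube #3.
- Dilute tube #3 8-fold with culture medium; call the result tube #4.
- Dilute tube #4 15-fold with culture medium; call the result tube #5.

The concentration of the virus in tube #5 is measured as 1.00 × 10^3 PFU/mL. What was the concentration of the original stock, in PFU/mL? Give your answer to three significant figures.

6.00 × 10^8 PFU/mL

Step 1: 0.8 mL brought to 8 mL → factor 8/0.8 = 10
Step 2: 0.4 mL + 3.6 mL = 4 mL total → factor 4/0.4 = 10
Step 3: 50-fold → factor 50
Step 4: 8-fold → factor 8
Step 5: 15-fold → factor 15
Overall dilution factor = 10 × 10 × 50 × 8 × 15 = 6 × 10^5
Stock = 1.00 × 10^3 PFU/mL × 6 × 10^5 = 6.00 × 10^8 PFU/mL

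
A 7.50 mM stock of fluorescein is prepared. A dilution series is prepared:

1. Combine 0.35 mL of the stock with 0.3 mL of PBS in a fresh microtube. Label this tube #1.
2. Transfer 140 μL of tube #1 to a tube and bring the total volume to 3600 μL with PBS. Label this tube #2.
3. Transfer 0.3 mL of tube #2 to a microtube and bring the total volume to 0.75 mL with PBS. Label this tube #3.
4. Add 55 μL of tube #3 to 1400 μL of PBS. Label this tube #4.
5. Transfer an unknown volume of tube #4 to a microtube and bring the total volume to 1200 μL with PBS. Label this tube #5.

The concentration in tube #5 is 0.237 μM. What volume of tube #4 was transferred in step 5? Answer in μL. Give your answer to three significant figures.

120 μL

Step 1: 0.35 mL + 0.3 mL = 0.65 mL total → factor 0.65/0.35 = 1.8571
Step 2: 140 μL brought to 3600 μL → factor 3600/140 = 25.714
Step 3: 0.3 mL brought to 0.75 mL → factor 0.75/0.3 = 2.5
Step 4: 55 μL + 1400 μL = 1455 μL total → factor 1455/55 = 26.455
Step 5: v brought to 1200 μL → factor = 1200 μL/v
Product of known-step factors = 3158.3
Overall factor = 7.50 mM / (0.237 μM) = 31646
Step-5 factor = 31646 / 3158.3 = 10.02
v = 1200 μL / 10.02 = 120 μL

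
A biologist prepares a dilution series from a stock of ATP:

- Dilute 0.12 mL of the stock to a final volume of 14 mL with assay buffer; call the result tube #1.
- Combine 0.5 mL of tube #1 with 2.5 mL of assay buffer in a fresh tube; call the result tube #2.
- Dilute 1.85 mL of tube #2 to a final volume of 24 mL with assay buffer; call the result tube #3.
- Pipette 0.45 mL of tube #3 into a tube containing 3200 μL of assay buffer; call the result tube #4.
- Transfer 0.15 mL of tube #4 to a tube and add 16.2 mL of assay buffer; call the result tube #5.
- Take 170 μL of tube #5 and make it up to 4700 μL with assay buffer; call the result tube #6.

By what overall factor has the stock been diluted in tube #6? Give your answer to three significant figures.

Step 1: 0.12 mL brought to 14 mL → factor 14/0.12 = 116.67
Step 2: 0.5 mL + 2.5 mL = 3 mL total → factor 3/0.5 = 6
Step 3: 1.85 mL brought to 24 mL → factor 24/1.85 = 12.973
Step 4: 0.45 mL + 3200 μL = 3.65 mL total → factor 3.65/0.45 = 8.1111
Step 5: 0.15 mL + 16.2 mL = 16.35 mL total → factor 16.35/0.15 = 109
Step 6: 170 μL brought to 4700 μL → factor 4700/170 = 27.647
Overall dilution factor = 116.67 × 6 × 12.973 × 8.1111 × 109 × 27.647 = 2.2197 × 10^8

2.22 × 10^8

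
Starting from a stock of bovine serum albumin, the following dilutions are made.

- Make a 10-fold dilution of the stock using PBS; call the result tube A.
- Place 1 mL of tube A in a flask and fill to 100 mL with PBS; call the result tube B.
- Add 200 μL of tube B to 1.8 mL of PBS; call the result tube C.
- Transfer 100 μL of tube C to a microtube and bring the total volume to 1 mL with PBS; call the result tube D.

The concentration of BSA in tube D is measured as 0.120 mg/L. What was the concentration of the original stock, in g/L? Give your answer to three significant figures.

12.0 g/L

Step 1: 10-fold → factor 10
Step 2: 1 mL brought to 100 mL → factor 100/1 = 100
Step 3: 200 μL + 1.8 mL = 2000 μL total → factor 2000/200 = 10
Step 4: 100 μL brought to 1 mL → factor 1000/100 = 10
Overall dilution factor = 10 × 100 × 10 × 10 = 1 × 10^5
Stock = 0.120 mg/L × 1 × 10^5 = 1.200 × 10^4 mg/L = 12.0 g/L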